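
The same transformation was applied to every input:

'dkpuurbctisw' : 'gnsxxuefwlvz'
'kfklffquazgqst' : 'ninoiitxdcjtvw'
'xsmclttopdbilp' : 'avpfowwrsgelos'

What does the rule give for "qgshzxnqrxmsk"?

What's happening: shift every letter 3 places forward in the alphabet (wrapping around).
Doing the same to "qgshzxnqrxmsk": "tjvkcaqtuapvn".

tjvkcaqtuapvn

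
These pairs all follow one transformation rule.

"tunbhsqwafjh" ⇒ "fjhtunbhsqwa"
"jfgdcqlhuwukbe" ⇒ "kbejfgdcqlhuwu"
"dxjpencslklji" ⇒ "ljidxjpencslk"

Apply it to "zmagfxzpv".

Rule — move the last 3 characters to the front (rotate right by 3).
On "zmagfxzpv" that produces "zpvzmagfx".

zpvzmagfx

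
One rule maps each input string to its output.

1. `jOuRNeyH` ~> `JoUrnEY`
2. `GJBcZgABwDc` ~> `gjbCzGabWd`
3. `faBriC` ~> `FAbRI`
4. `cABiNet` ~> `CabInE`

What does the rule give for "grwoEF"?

The rule is to flip the case of every letter, then delete the last character.
Working it through for "grwoEF": intermediate "GRWOef", final "GRWOe".

GRWOe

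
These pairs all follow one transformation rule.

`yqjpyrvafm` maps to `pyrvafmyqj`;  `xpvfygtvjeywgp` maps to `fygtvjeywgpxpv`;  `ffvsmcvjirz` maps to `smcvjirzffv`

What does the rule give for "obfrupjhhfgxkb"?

The transformation: move the first 3 characters to the end (rotate left by 3).
For "obfrupjhhfgxkb" the result is "rupjhhfgxkbobf".

rupjhhfgxkbobf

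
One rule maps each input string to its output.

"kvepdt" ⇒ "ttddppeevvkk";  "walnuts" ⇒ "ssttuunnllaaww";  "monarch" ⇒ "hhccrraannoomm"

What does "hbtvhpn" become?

nnpphhvvttbbhh

The pattern: reverse the string, then double every character.
"hbtvhpn" → "nphvtbh" → "nnpphhvvttbbhh".
(Check on "walnuts": → "stunlaw" → "ssttuunnllaaww" ✓)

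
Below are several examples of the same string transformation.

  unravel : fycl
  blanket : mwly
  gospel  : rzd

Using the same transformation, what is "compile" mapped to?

Rule — shift every letter 11 places forward in the alphabet (wrapping around), then delete the last 3 characters.
Working it through for "compile": intermediate "nzxatwp", final "nzxa".

nzxa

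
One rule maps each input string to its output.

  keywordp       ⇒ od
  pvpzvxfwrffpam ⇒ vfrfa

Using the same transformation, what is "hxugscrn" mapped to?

The transformation: delete the first 3 characters, then keep every other character starting from the second (positions 2nd, 4th, 6th, ...).
Working it through for "hxugscrn": intermediate "gscrn", final "sr".
(Check on "keywordp": → "wordp" → "od" ✓)

sr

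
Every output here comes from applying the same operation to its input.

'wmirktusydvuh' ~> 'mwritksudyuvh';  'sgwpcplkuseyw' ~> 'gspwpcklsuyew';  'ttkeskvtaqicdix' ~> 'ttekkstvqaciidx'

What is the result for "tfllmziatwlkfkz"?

The transformation: swap each adjacent pair of characters (1↔2, 3↔4, ...).
Applying that to "tfllmziatwlkfkz" gives "ftllzmaiwtklkfz".

ftllzmaiwtklkfz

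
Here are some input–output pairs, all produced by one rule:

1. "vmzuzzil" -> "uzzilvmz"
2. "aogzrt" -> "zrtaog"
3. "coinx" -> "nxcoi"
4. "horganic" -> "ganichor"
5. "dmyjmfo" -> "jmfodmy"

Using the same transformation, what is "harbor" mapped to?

The rule is to move the first 3 characters to the end (rotate left by 3).
Doing the same to "harbor": "borhar".

borhar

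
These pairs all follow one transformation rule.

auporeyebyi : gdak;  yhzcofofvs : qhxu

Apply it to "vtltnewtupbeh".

rdgj

In each case the input is transformed by: shift every letter 2 places forward in the alphabet (wrapping around), then keep only the last 4 characters.
Starting from "vtltnewtupbeh": after the first operation, "xvnvpgyvwrdgj"; after the second, "rdgj".
(Check on "auporeyebyi": → "cwrqtgagdak" → "gdak" ✓)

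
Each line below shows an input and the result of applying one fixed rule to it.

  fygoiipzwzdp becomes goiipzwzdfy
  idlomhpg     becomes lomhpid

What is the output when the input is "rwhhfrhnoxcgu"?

In each case the input is transformed by: delete the last character, then move the first 2 characters to the end (rotate left by 2).
On "rwhhfrhnoxcgu": the first step gives "rwhhfrhnoxcg", and the second then gives "hhfrhnoxcgrw".

hhfrhnoxcgrw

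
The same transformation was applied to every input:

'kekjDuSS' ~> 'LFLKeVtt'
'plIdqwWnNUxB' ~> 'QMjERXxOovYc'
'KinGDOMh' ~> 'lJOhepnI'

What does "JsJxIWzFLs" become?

kTkYjxAgmT

What's happening: shift every letter 1 place forward in the alphabet (wrapping around), then flip the case of every letter.
For "JsJxIWzFLs", step one produces "KtKyJXaGMt"; step two turns that into "kTkYjxAgmT".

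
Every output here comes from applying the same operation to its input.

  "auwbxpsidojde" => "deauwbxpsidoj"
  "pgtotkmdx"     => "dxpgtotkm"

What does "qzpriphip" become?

ipqzpriph

What's happening: move the last 2 characters to the front (rotate right by 2).
"qzpriphip" → "ipqzpriph".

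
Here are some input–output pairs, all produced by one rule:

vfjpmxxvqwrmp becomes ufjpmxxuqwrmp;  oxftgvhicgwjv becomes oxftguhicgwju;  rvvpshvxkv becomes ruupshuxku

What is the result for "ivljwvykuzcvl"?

iuljwuykuzcul

The pattern: replace every "v" with "u".
On "ivljwvykuzcvl" that produces "iuljwuykuzcul".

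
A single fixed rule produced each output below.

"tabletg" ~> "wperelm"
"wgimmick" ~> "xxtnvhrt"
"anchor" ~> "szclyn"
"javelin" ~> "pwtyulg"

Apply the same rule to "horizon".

tkzyszc

What's happening: shift every letter 11 places forward in the alphabet (wrapping around), then move the first 3 characters to the end (rotate left by 3).
Starting from "horizon": after the first operation, "szctkzy"; after the second, "tkzyszc".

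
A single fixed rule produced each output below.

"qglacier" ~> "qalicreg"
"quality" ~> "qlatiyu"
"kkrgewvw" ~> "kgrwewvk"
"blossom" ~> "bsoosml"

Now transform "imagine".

iganiem

The pattern: swap each adjacent pair of characters (1↔2, 3↔4, ...), then move the first character to the end.
On "imagine": the first step gives "miganie", and the second then gives "iganiem".
(Check on "qglacier": → "gqalicre" → "qalicreg" ✓)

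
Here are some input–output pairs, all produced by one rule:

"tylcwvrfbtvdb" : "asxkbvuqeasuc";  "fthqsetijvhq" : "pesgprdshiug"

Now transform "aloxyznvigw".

The pattern: move the last character to the front, then shift every letter 1 place backward in the alphabet (wrapping around).
Working it through for "aloxyznvigw": intermediate "waloxyznvig", final "vzknwxymuhf".
(Check on "fthqsetijvhq": → "qfthqsetijvh" → "pesgprdshiug" ✓)

vzknwxymuhf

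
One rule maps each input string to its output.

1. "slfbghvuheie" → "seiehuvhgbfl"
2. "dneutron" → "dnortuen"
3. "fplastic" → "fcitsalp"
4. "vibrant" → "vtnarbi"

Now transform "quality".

In each case the input is transformed by: reverse the string, then move the last character to the front.
Working it through for "quality": intermediate "ytilauq", final "qytilau".
(Check on "slfbghvuheie": → "eiehuvhgbfls" → "seiehuvhgbfl" ✓)

qytilau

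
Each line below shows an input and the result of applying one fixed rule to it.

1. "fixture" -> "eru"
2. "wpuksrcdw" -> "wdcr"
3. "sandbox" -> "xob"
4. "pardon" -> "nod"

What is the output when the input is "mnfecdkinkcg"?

gcknik

In each case the input is transformed by: take characters alternately from the front and the back (1st, last, 2nd, 2nd-last, ...), then keep every other character starting from the second (positions 2nd, 4th, 6th, ...).
On "mnfecdkinkcg": the first step gives "mgncfkencidk", and the second then gives "gcknik".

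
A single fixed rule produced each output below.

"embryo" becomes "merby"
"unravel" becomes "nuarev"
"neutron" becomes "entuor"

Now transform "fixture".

Each output is the input with this applied: delete the last character, then swap each adjacent pair of characters (1↔2, 3↔4, ...).
Doing the same to "fixture": "iftxru".
(Check on "unravel": → "unrave" → "nuarev" ✓)

iftxru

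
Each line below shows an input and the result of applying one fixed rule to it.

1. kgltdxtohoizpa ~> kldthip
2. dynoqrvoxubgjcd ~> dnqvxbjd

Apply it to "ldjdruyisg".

The rule is to keep every other character starting from the first (positions 1st, 3rd, 5th, ...).
"ldjdruyisg" → "ljrys".

ljrys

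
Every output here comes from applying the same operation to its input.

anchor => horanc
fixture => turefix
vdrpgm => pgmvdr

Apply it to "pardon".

The pattern: move the first 3 characters to the end (rotate left by 3).
For "pardon" the result is "donpar".

donpar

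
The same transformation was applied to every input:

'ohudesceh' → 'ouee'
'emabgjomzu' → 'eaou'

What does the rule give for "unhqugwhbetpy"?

Each output is the input with this applied: keep only the vowels.
On "unhqugwhbetpy" that produces "uue".

uue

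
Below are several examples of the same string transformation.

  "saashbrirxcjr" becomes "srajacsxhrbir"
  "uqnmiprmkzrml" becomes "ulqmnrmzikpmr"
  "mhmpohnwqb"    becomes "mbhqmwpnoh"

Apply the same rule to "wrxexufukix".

wxrixkeuxfu

In each case the input is transformed by: take characters alternately from the front and the back (1st, last, 2nd, 2nd-last, ...).
Applying that to "wrxexufukix" gives "wxrixkeuxfu".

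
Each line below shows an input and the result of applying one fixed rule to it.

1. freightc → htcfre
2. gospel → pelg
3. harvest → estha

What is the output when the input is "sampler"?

The pattern: move the last 3 characters to the front (rotate right by 3), then delete the last 2 characters.
Applying both steps to "sampler": "lersamp", then "lersa".

lersa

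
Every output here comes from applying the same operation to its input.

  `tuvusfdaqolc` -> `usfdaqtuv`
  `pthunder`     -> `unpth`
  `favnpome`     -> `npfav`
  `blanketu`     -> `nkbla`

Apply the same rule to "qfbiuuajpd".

The transformation: delete the last 3 characters, then move the first 3 characters to the end (rotate left by 3).
"qfbiuuajpd" → "iuuaqfb".

iuuaqfb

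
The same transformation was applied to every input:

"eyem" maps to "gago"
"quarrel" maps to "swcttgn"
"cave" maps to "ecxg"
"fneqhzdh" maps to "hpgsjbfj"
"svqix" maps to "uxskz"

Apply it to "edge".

Rule — shift every letter 2 places forward in the alphabet (wrapping around).
Applying that to "edge" gives "gfig".

gfig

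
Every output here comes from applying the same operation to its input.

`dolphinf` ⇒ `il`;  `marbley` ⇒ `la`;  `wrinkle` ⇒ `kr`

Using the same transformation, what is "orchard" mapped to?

ar

The pattern: reverse the string, then keep one character in every 3, starting at position 3 (positions 3rd, 6th, 9th, ...).
"orchard" → "drahcro" → "ar".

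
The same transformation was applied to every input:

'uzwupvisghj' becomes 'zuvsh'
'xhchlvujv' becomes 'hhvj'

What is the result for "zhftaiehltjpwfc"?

Rule — keep every other character starting from the second (positions 2nd, 4th, 6th, ...).
So "zhftaiehltjpwfc" becomes "htihtpf".

htihtpf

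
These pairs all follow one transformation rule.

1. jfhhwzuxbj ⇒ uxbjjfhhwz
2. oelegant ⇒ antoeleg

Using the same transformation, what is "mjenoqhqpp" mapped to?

hqppmjenoq

In each case the input is transformed by: swap the front and back halves of the string, then move the first character to the end.
Applying both steps to "mjenoqhqpp": "qhqppmjeno", then "hqppmjenoq".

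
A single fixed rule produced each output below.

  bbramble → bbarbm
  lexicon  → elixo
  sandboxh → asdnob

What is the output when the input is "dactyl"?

adtc

In each case the input is transformed by: swap each adjacent pair of characters (1↔2, 3↔4, ...), then delete the last 2 characters.
For "dactyl" the result is "adtc".
(Check on "sandboxh": → "asdnobhx" → "asdnob" ✓)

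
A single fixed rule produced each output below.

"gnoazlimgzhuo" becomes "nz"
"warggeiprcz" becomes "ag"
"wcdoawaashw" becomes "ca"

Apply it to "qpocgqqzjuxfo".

Each output is the input with this applied: keep one character in every 3, starting at position 2 (positions 2nd, 5th, 8th, ...), then keep only the first 2 characters.
Applying both steps to "qpocgqqzjuxfo": "pgzx", then "pg".

pg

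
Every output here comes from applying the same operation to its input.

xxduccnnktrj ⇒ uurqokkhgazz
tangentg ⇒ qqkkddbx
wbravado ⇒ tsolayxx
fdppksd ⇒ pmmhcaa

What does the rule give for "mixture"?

urqojfb

Rule — sort the characters into reverse alphabetical order, then shift every letter 3 places backward in the alphabet (wrapping around).
Working it through for "mixture": intermediate "xutrmie", final "urqojfb".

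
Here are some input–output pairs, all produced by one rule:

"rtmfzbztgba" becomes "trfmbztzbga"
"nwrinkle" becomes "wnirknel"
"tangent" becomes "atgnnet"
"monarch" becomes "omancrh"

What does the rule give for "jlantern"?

ljnaetnr

Each output is the input with this applied: swap each adjacent pair of characters (1↔2, 3↔4, ...).
Doing the same to "jlantern": "ljnaetnr".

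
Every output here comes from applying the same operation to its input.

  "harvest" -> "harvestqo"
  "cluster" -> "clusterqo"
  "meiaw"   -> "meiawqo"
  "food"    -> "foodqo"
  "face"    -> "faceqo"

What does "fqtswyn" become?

Rule — append "qo".
"fqtswyn" → "fqtswynqo".

fqtswynqo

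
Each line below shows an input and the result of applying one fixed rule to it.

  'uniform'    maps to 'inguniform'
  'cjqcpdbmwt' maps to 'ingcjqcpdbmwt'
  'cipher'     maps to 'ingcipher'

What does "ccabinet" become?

ingccabinet

Each output is the input with this applied: prepend "ing".
"ccabinet" → "ingccabinet".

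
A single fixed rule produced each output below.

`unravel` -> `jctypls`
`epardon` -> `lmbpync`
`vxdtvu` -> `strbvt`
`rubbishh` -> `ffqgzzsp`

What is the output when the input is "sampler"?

pcjnkyq

In each case the input is transformed by: reverse the string, then shift every letter 2 places backward in the alphabet (wrapping around).
For "sampler" the result is "pcjnkyq".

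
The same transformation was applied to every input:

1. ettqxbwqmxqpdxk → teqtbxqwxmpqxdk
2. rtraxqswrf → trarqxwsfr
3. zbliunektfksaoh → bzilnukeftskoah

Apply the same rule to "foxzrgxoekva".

The transformation: swap each adjacent pair of characters (1↔2, 3↔4, ...).
For "foxzrgxoekva" the result is "ofzxgroxkeav".

ofzxgroxkeav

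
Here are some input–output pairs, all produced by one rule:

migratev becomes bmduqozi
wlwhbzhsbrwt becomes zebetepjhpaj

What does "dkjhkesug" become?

acolsrpsm

Rule — shift every letter 8 places forward in the alphabet (wrapping around), then move the last 3 characters to the front (rotate right by 3).
Doing the same to "dkjhkesug": "acolsrpsm".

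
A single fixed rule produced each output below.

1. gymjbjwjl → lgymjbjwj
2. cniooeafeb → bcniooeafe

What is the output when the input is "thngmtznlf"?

Rule — move the last character to the front.
So "thngmtznlf" becomes "fthngmtznl".

fthngmtznl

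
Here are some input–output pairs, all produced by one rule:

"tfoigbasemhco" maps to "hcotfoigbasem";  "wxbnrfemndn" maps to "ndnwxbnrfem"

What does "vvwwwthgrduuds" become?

The transformation: move the last 3 characters to the front (rotate right by 3).
"vvwwwthgrduuds" → "udsvvwwwthgrdu".

udsvvwwwthgrdu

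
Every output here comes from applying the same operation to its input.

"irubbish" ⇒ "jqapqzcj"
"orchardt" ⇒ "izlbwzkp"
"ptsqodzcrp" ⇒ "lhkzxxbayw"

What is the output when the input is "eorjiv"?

What's happening: swap the front and back halves of the string, then shift every letter 8 places forward in the alphabet (wrapping around).
For "eorjiv", step one produces "jiveor"; step two turns that into "rqdmwz".

rqdmwz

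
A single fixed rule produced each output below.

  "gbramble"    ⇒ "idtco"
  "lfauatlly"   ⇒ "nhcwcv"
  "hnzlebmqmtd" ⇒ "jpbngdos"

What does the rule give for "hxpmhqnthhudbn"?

jzrojspvjjw

The transformation: delete the last 3 characters, then shift every letter 2 places forward in the alphabet (wrapping around).
Working it through for "hxpmhqnthhudbn": intermediate "hxpmhqnthhu", final "jzrojspvjjw".
(Check on "gbramble": → "gbram" → "idtco" ✓)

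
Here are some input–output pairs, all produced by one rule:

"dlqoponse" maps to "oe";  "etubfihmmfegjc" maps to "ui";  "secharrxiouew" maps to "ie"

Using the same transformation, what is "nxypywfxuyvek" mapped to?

ue

What's happening: keep one character in every 3, starting at position 3 (positions 3rd, 6th, 9th, ...), then keep only the vowels.
On "nxypywfxuyvek": the first step gives "ywue", and the second then gives "ue".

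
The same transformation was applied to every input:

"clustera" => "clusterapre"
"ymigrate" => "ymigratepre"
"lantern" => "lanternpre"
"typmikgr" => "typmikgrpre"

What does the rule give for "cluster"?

clusterpre

Each output is the input with this applied: append "pre".
Applying that to "cluster" gives "clusterpre".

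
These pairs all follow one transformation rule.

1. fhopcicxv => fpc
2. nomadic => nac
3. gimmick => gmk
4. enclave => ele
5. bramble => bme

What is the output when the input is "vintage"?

vte

In each case the input is transformed by: keep one character in every 3, starting at position 1 (positions 1st, 4th, 7th, ...).
So "vintage" becomes "vte".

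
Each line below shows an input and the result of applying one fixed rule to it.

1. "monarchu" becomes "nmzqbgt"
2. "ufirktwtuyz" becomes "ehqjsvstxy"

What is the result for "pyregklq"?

xqdfjkp

Rule — shift every letter 1 place backward in the alphabet (wrapping around), then delete the first character.
Working it through for "pyregklq": intermediate "oxqdfjkp", final "xqdfjkp".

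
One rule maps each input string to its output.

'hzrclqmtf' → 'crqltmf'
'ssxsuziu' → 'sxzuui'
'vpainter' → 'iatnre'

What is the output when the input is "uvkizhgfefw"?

ikhzfgfew

In each case the input is transformed by: delete the first 2 characters, then swap each adjacent pair of characters (1↔2, 3↔4, ...).
Applying both steps to "uvkizhgfefw": "kizhgfefw", then "ikhzfgfew".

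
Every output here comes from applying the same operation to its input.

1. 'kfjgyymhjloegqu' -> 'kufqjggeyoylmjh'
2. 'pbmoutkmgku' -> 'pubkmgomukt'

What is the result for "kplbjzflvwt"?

The pattern: take characters alternately from the front and the back (1st, last, 2nd, 2nd-last, ...).
"kplbjzflvwt" → "ktpwlvbljfz".

ktpwlvbljfz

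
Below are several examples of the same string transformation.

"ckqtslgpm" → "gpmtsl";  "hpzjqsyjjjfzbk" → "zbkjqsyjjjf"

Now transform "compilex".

lexpi

The transformation: delete the first 3 characters, then move the last 3 characters to the front (rotate right by 3).
So "compilex" becomes "lexpi".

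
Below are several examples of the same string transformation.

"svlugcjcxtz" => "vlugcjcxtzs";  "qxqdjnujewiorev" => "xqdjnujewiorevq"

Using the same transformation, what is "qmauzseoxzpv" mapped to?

mauzseoxzpvq

Rule — move the first character to the end.
"qmauzseoxzpv" → "mauzseoxzpvq".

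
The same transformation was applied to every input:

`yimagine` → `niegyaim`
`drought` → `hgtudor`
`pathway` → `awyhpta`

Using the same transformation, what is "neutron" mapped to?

orntnue

What's happening: move the last 2 characters to the front (rotate right by 2), then take characters alternately from the front and the back (1st, last, 2nd, 2nd-last, ...).
Applying both steps to "neutron": "onneutr", then "orntnue".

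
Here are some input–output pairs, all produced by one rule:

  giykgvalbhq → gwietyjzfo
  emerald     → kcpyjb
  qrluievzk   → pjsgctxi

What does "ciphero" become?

Looking at the pairs, the operation is to shift every letter 2 places backward in the alphabet (wrapping around), then delete the first character.
Applying both steps to "ciphero": "agnfcpm", then "gnfcpm".

gnfcpm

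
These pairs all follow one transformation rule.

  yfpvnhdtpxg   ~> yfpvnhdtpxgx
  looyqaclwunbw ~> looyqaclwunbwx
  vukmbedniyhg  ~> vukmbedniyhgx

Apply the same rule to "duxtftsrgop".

What's happening: append "x".
Applying that to "duxtftsrgop" gives "duxtftsrgopx".

duxtftsrgopx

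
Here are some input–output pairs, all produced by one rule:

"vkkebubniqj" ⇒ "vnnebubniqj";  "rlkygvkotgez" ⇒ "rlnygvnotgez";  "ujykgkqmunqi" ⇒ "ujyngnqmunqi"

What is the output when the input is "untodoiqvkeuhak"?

untodoiqvneuhan

Each output is the input with this applied: replace every "k" with "n".
For "untodoiqvkeuhak" the result is "untodoiqvneuhan".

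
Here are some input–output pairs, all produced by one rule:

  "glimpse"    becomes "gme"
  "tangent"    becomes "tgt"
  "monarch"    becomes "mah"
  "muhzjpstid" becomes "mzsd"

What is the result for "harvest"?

hvt

Rule — keep one character in every 3, starting at position 1 (positions 1st, 4th, 7th, ...).
Doing the same to "harvest": "hvt".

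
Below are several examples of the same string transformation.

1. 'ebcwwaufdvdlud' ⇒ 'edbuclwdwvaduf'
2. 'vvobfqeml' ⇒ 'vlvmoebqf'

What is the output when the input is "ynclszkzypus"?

In each case the input is transformed by: take characters alternately from the front and the back (1st, last, 2nd, 2nd-last, ...).
Applying that to "ynclszkzypus" gives "ysnucplyszzk".

ysnucplyszzk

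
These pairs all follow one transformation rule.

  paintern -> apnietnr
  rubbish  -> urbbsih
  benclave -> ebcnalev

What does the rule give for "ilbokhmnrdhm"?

Rule — swap each adjacent pair of characters (1↔2, 3↔4, ...).
On "ilbokhmnrdhm" that produces "liobhknmdrmh".

liobhknmdrmh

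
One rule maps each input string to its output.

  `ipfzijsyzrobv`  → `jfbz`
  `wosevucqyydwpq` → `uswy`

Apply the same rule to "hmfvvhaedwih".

Rule — keep one character in every 3, starting at position 3 (positions 3rd, 6th, 9th, ...), then swap each adjacent pair of characters (1↔2, 3↔4, ...).
So "hmfvvhaedwih" becomes "hfhd".

hfhd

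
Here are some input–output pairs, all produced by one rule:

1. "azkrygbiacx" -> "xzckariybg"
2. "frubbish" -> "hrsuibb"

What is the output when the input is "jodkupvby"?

What's happening: take characters alternately from the front and the back (1st, last, 2nd, 2nd-last, ...), then delete the first character.
So "jodkupvby" becomes "yobdvkpu".

yobdvkpu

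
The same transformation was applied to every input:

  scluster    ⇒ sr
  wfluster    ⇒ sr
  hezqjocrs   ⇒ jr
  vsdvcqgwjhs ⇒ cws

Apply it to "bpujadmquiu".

Looking at the pairs, the operation is to keep one character in every 3, starting at position 2 (positions 2nd, 5th, 8th, ...), then delete the first character.
Starting from "bpujadmquiu": after the first operation, "paqu"; after the second, "aqu".

aqu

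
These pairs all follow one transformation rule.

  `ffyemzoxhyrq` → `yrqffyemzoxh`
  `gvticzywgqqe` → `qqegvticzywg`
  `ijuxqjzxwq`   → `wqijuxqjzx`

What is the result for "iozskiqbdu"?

duiozskiqb

Each output is the input with this applied: swap the front and back halves of the string, then move the first 3 characters to the end (rotate left by 3).
Starting from "iozskiqbdu": after the first operation, "iqbduiozsk"; after the second, "duiozskiqb".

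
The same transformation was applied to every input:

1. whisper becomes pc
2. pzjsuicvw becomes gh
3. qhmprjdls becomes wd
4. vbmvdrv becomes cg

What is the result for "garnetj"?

The pattern: shift every letter 11 places forward in the alphabet (wrapping around), then keep only the last 2 characters.
For "garnetj", step one produces "rlcypeu"; step two turns that into "eu".

eu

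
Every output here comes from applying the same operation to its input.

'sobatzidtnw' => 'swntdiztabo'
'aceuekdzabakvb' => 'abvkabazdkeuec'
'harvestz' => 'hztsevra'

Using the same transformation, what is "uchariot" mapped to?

utoirahc

The transformation: reverse the string, then move the last character to the front.
Starting from "uchariot": after the first operation, "toirahcu"; after the second, "utoirahc".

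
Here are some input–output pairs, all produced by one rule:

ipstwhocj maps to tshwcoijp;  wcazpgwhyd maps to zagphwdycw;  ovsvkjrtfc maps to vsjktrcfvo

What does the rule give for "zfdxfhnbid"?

xdhfbndifz

In each case the input is transformed by: move the first 2 characters to the end (rotate left by 2), then swap each adjacent pair of characters (1↔2, 3↔4, ...).
"zfdxfhnbid" → "dxfhnbidzf" → "xdhfbndifz".
(Check on "wcazpgwhyd": → "azpgwhydwc" → "zagphwdycw" ✓)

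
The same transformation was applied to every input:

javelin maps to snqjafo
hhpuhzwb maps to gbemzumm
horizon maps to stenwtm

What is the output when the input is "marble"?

jqgwfr

Looking at the pairs, the operation is to shift every letter 5 places forward in the alphabet (wrapping around), then reverse the string.
For "marble" the result is "jqgwfr".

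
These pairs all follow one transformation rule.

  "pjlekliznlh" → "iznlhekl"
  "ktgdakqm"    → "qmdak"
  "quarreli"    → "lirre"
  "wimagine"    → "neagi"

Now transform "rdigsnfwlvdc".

Rule — delete the first 3 characters, then move the first 3 characters to the end (rotate left by 3).
For "rdigsnfwlvdc" the result is "fwlvdcgsn".

fwlvdcgsn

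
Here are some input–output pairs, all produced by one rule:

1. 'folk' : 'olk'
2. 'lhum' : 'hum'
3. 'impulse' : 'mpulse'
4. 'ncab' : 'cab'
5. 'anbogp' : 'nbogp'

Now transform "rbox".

In each case the input is transformed by: delete the first character.
Doing the same to "rbox": "box".

box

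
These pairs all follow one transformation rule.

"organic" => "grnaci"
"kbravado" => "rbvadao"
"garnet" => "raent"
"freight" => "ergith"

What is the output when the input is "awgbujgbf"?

gwubgjfb

The transformation: delete the first character, then swap each adjacent pair of characters (1↔2, 3↔4, ...).
"awgbujgbf" → "gwubgjfb".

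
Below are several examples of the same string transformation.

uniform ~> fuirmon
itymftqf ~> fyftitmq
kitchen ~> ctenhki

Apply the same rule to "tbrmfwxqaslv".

axbwfvltmsqr

Looking at the pairs, the operation is to sort the characters into alphabetical order, then take characters alternately from the front and the back (1st, last, 2nd, 2nd-last, ...).
Working it through for "tbrmfwxqaslv": intermediate "abflmqrstvwx", final "axbwfvltmsqr".
(Check on "kitchen": → "cehiknt" → "ctenhki" ✓)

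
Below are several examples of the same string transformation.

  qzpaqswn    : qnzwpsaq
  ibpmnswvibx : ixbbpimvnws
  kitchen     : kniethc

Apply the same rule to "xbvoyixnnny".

xybnvnonyxi

In each case the input is transformed by: take characters alternately from the front and the back (1st, last, 2nd, 2nd-last, ...).
For "xbvoyixnnny" the result is "xybnvnonyxi".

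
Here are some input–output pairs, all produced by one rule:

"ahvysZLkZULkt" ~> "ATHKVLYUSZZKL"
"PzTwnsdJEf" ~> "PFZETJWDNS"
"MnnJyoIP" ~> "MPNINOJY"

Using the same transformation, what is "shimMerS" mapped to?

SSHRIEMM

Rule — take characters alternately from the front and the back (1st, last, 2nd, 2nd-last, ...), then convert every letter to uppercase.
Starting from "shimMerS": after the first operation, "sShriemM"; after the second, "SSHRIEMM".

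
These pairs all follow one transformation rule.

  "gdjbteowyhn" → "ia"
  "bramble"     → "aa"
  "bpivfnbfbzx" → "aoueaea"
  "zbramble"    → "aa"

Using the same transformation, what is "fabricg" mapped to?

Each output is the input with this applied: shift every letter 1 place backward in the alphabet (wrapping around), then keep only the vowels.
Applying both steps to "fabricg": "ezaqhbf", then "ea".

ea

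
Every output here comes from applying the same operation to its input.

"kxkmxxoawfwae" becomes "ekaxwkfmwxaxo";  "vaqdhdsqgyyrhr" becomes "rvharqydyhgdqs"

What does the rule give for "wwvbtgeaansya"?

The pattern: take characters alternately from the front and the back (1st, last, 2nd, 2nd-last, ...), then swap each adjacent pair of characters (1↔2, 3↔4, ...).
Applying both steps to "wwvbtgeaansya": "wawyvsbntagae", then "awywsvnbatage".

awywsvnbatage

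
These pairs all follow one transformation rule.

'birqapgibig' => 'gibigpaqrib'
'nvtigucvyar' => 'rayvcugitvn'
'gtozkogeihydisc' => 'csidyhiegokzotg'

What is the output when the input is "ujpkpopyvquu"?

The rule is to reverse the string.
Doing the same to "ujpkpopyvquu": "uuqvypopkpju".

uuqvypopkpju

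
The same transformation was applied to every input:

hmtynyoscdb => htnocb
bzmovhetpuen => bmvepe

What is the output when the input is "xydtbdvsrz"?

The pattern: keep every other character starting from the first (positions 1st, 3rd, 5th, ...).
So "xydtbdvsrz" becomes "xdbvr".

xdbvr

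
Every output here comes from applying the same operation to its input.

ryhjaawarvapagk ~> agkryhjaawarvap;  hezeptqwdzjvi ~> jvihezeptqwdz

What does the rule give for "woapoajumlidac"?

Looking at the pairs, the operation is to move the last 3 characters to the front (rotate right by 3).
Applying that to "woapoajumlidac" gives "dacwoapoajumli".

dacwoapoajumli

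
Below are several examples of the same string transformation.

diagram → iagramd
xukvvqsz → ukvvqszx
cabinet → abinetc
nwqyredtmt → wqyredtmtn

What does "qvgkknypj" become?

vgkknypjq

In each case the input is transformed by: move the first character to the end.
Applying that to "qvgkknypj" gives "vgkknypjq".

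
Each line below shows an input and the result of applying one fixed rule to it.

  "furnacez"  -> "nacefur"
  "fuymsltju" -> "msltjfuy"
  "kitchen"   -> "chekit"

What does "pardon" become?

dopar

The pattern: delete the last character, then move the first 3 characters to the end (rotate left by 3).
For "pardon", step one produces "pardo"; step two turns that into "dopar".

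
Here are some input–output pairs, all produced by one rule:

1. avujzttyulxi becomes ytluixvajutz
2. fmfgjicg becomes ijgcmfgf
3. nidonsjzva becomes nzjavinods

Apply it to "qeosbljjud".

What's happening: swap each adjacent pair of characters (1↔2, 3↔4, ...), then swap the front and back halves of the string.
For "qeosbljjud", step one produces "eqsolbjjdu"; step two turns that into "bjjdueqsol".
(Check on "fmfgjicg": → "mfgfijgc" → "ijgcmfgf" ✓)

bjjdueqsol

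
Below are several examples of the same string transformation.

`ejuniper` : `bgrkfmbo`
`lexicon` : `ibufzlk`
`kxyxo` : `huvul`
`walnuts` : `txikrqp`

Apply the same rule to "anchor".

The pattern: shift every letter 3 places backward in the alphabet (wrapping around).
So "anchor" becomes "xkzelo".

xkzelo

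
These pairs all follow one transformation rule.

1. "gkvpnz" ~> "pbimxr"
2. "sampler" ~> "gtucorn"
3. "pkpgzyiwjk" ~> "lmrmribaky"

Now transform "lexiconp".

Rule — shift every letter 2 places forward in the alphabet (wrapping around), then move the last 2 characters to the front (rotate right by 2).
Starting from "lexiconp": after the first operation, "ngzkeqpr"; after the second, "prngzkeq".

prngzkeq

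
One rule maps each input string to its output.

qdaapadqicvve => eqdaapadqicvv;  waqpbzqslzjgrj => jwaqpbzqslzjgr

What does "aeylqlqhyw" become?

waeylqlqhy

In each case the input is transformed by: move the last character to the front.
So "aeylqlqhyw" becomes "waeylqlqhy".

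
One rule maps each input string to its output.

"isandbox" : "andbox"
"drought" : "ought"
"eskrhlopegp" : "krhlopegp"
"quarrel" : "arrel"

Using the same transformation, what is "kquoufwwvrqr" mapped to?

uoufwwvrqr

What's happening: delete the first 2 characters.
For "kquoufwwvrqr" the result is "uoufwwvrqr".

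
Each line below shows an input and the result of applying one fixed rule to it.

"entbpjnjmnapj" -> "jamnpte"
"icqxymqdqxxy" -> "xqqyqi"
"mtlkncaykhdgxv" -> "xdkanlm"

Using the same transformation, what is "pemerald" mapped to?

lrmp

What's happening: keep every other character starting from the first (positions 1st, 3rd, 5th, ...), then reverse the string.
Working it through for "pemerald": intermediate "pmrl", final "lrmp".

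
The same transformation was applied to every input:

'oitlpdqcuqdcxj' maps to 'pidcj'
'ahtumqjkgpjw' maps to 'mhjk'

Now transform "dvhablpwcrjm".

What's happening: keep one character in every 3, starting at position 2 (positions 2nd, 5th, 8th, ...), then swap each adjacent pair of characters (1↔2, 3↔4, ...).
Applying that to "dvhablpwcrjm" gives "bvjw".
(Check on "oitlpdqcuqdcxj": → "ipcdj" → "pidcj" ✓)

bvjw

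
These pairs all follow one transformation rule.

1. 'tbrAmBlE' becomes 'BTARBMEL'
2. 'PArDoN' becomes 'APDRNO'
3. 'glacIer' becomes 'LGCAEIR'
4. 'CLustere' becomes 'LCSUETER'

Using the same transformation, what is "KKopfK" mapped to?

KKPOKF

In each case the input is transformed by: swap each adjacent pair of characters (1↔2, 3↔4, ...), then convert every letter to uppercase.
Applying both steps to "KKopfK": "KKpoKf", then "KKPOKF".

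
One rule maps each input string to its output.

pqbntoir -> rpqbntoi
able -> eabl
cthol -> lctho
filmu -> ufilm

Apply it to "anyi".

iany

In each case the input is transformed by: move the last character to the front.
"anyi" → "iany".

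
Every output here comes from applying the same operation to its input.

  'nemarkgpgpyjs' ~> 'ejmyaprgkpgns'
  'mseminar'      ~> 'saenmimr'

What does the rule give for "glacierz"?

lraecigz

In each case the input is transformed by: take characters alternately from the front and the back (1st, last, 2nd, 2nd-last, ...), then move the first 2 characters to the end (rotate left by 2).
For "glacierz", step one produces "gzlraeci"; step two turns that into "lraecigz".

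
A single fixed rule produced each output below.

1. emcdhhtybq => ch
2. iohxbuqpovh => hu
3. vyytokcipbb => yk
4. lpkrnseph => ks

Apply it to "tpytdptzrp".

yp

What's happening: keep one character in every 3, starting at position 3 (positions 3rd, 6th, 9th, ...), then delete the last character.
Working it through for "tpytdptzrp": intermediate "ypr", final "yp".
(Check on "lpkrnseph": → "ksh" → "ks" ✓)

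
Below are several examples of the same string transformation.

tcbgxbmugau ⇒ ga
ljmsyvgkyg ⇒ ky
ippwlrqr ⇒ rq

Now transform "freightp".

ht

Rule — move the last 3 characters to the front (rotate right by 3), then keep only the first 2 characters.
"freightp" → "ht".
(Check on "tcbgxbmugau": → "gautcbgxbmu" → "ga" ✓)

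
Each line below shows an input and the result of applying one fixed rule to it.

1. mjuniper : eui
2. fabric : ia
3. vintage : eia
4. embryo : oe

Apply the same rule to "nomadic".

Each output is the input with this applied: move the last 2 characters to the front (rotate right by 2), then keep only the vowels.
For "nomadic" the result is "ioa".

ioa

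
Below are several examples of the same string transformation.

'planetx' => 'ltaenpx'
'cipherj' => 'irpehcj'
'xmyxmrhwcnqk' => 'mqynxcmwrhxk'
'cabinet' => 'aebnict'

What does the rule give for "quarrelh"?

Looking at the pairs, the operation is to take characters alternately from the front and the back (1st, last, 2nd, 2nd-last, ...), then move the first 2 characters to the end (rotate left by 2).
Working it through for "quarrelh": intermediate "qhulaerr", final "ulaerrqh".
(Check on "xmyxmrhwcnqk": → "xkmqynxcmwrh" → "mqynxcmwrhxk" ✓)

ulaerrqh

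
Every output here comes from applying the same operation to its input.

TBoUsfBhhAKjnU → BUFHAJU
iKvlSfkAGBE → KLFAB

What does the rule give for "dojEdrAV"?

OERV

The transformation: keep every other character starting from the second (positions 2nd, 4th, 6th, ...), then convert every letter to uppercase.
For "dojEdrAV", step one produces "oErV"; step two turns that into "OERV".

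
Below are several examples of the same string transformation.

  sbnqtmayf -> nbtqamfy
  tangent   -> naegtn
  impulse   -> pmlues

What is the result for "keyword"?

yeowdr

What's happening: delete the first character, then swap each adjacent pair of characters (1↔2, 3↔4, ...).
Working it through for "keyword": intermediate "eyword", final "yeowdr".
(Check on "sbnqtmayf": → "bnqtmayf" → "nbtqamfy" ✓)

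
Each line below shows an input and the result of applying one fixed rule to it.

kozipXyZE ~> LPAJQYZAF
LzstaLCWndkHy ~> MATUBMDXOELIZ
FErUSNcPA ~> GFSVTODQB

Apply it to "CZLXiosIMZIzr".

DAMYJPTJNAJAS

What's happening: shift every letter 1 place forward in the alphabet (wrapping around), then convert every letter to uppercase.
On "CZLXiosIMZIzr": the first step gives "DAMYjptJNAJas", and the second then gives "DAMYJPTJNAJAS".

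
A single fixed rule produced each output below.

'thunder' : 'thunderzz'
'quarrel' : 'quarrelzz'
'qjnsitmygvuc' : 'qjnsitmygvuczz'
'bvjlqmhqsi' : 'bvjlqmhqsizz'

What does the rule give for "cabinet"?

cabinetzz

The transformation: append "zz".
"cabinet" → "cabinetzz".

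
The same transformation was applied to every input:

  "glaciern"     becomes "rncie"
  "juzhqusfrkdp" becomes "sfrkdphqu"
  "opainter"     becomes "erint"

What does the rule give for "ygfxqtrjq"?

rjqxqt

What's happening: delete the first 3 characters, then move the first 3 characters to the end (rotate left by 3).
Working it through for "ygfxqtrjq": intermediate "xqtrjq", final "rjqxqt".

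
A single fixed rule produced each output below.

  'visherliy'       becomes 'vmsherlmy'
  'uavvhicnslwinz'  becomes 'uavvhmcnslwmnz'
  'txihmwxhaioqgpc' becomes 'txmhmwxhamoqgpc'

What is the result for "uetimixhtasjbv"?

In each case the input is transformed by: replace every "i" with "m".
Applying that to "uetimixhtasjbv" gives "uetmmmxhtasjbv".

uetmmmxhtasjbv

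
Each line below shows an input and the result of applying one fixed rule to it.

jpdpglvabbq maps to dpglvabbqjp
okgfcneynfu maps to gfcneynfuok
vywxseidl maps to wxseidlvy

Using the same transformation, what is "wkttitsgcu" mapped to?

ttitsgcuwk

Rule — move the first 2 characters to the end (rotate left by 2).
On "wkttitsgcu" that produces "ttitsgcuwk".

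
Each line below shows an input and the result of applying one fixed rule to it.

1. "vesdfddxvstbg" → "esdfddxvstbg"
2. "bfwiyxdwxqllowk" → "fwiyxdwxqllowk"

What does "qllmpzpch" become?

llmpzpch

In each case the input is transformed by: delete the first character.
Applying that to "qllmpzpch" gives "llmpzpch".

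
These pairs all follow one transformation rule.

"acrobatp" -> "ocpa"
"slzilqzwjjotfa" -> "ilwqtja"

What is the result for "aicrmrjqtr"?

riqrr

Each output is the input with this applied: keep every other character starting from the second (positions 2nd, 4th, 6th, ...), then swap each adjacent pair of characters (1↔2, 3↔4, ...).
"aicrmrjqtr" → "irrqr" → "riqrr".
(Check on "slzilqzwjjotfa": → "liqwjta" → "ilwqtja" ✓)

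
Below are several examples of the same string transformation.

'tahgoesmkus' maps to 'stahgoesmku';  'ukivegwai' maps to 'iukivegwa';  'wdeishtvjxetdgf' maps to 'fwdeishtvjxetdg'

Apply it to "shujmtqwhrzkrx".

xshujmtqwhrzkr

Looking at the pairs, the operation is to move the last character to the front.
"shujmtqwhrzkrx" → "xshujmtqwhrzkr".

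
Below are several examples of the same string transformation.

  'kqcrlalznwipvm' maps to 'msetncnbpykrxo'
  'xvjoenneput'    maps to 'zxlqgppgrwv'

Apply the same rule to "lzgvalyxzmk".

nbixcnazbom

Rule — shift every letter 2 places forward in the alphabet (wrapping around).
"lzgvalyxzmk" → "nbixcnazbom".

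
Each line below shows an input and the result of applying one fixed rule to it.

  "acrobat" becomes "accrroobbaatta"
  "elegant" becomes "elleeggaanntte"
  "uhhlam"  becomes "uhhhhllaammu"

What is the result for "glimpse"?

Looking at the pairs, the operation is to double every character, then move the first character to the end.
"glimpse" → "gglliimmppssee" → "glliimmppsseeg".

glliimmppsseeg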